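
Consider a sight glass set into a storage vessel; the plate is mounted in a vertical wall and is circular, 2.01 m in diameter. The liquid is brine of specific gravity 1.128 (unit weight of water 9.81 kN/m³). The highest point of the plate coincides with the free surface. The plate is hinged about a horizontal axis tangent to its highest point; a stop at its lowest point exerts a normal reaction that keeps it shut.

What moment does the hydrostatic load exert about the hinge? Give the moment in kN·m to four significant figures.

M ≈ 44.33 kN·m

γ = 1.128 × 9.81 = 11.06568 kN/m³.
The centroid is at the centre, 1.005 m below the top of the plate, so the centroid depth is h_c = 1.005 m.
A = π(1.005)² = 3.17309 m².
Resultant F = γ·h_c·A = 11.06568 × 1.005 × 3.17309 = 35.288 kN.
I_c = πr⁴/4 = π × 1.005⁴/4 = 0.801224 m⁴.
Centre of pressure: y_p = y_c + I_c/(y_c·A) = 1.005 + 0.801224/(1.005 × 3.17309) = 1.005 + 0.25125 = 1.25625 m along the plane.
The resultant acts 1.005 + 0.25125 = 1.25625 m (along the plate) below the hinge at the top edge, so the moment about the hinge is M = F × 1.25625 = 35.288 × 1.25625 = 44.3306 kN·m.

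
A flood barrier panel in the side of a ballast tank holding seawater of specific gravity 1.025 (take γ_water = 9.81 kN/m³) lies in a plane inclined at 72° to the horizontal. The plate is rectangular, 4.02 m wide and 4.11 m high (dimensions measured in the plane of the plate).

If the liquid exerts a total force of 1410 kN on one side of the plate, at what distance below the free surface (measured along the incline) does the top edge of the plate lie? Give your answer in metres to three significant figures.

γ = 1.025 × 9.81 = 10.05525 kN/m³.
A = 4.02 × 4.11 = 16.5222 m².
From F = γ·h_c·A, the centroid depth is h_c = 1410/(10.05525 × 16.5222) = 8.48708 m.
Let θ = 72° be the plate's angle to the horizontal; measure y along the incline from where the plane meets the free surface. Vertical depth h = y·sinθ with sinθ = 0.951057.
Along the incline, y_c = h_c/sinθ = 8.48708/0.951057 = 8.92384 m.
The centroid lies 4.11/2 = 2.055 m below the top edge, so the top edge sits at y_top = 8.92384 − 2.055 = 6.86884 m along the incline.

y_top ≈ 6.87 m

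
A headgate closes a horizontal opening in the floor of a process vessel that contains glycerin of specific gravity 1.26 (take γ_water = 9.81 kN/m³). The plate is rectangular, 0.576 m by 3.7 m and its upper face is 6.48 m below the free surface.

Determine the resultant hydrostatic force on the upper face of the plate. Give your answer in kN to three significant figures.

F ≈ 171 kN

γ = 1.26 × 9.81 = 12.3606 kN/m³.
The plate is horizontal, so pressure is uniform at p = γ·h = 12.3606 × 6.48 = 80.0967 kN/m².
A = 0.576 × 3.7 = 2.1312 m².
F = p·A = 80.0967 × 2.1312 = 170.702 kN.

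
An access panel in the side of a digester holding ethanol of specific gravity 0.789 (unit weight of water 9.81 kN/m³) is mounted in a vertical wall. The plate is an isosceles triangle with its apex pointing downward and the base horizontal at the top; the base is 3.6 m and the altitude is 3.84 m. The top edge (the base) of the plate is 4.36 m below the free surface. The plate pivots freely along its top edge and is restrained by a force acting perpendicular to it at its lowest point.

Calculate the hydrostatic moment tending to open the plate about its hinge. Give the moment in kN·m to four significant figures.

M ≈ 430.1 kN·m

γ = 0.789 × 9.81 = 7.74009 kN/m³.
With the apex down, the centroid sits h/3 = 3.84/3 = 1.28 m below the base (the top edge), so the centroid depth is h_c = 4.36 + 1.28 = 5.64 m.
A = ½ × 3.6 × 3.84 = 6.912 m².
Resultant F = γ·h_c·A = 7.74009 × 5.64 × 6.912 = 301.737 kN.
I_c = b·h³/36 = 3.6 × 3.84³/36 = 5.66231 m⁴.
Centre of pressure: y_p = y_c + I_c/(y_c·A) = 5.64 + 5.66231/(5.64 × 6.912) = 5.64 + 0.145248 = 5.78525 m along the plane.
The resultant acts 1.28 + 0.145248 = 1.42525 m (along the plate) below the hinge at the top edge, so the moment about the hinge is M = F × 1.42525 = 301.737 × 1.42525 = 430.051 kN·m.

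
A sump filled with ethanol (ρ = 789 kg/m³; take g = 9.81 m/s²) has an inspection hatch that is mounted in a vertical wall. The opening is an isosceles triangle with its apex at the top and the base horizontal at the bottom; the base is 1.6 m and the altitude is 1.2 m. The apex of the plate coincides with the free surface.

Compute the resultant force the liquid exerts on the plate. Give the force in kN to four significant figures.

F ≈ 5.944 kN

γ = ρg = 789 × 9.81 / 1000 = 7.74009 kN/m³.
With the apex up, the centroid sits 2h/3 = 2 × 1.2/3 = 0.8 m below the apex, so the centroid depth is h_c = 0.8 m.
A = ½ × 1.6 × 1.2 = 0.96 m².
Resultant F = γ·h_c·A = 7.74009 × 0.8 × 0.96 = 5.94439 kN.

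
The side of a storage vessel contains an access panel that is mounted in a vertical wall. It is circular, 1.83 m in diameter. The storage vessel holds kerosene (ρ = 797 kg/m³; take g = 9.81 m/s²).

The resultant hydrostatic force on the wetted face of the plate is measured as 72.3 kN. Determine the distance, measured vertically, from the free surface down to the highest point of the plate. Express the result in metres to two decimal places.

d_top ≈ 2.60 m

γ = ρg = 797 × 9.81 / 1000 = 7.81857 kN/m³.
A = π(0.915)² = 2.63022 m².
From F = γ·h_c·A, the centroid depth is h_c = 72.3/(7.81857 × 2.63022) = 3.51576 m.
The centroid is at the centre, 0.915 m below the top of the plate, so the highest point sits at h_top = 3.51576 − 0.915 = 2.60076 m below the surface.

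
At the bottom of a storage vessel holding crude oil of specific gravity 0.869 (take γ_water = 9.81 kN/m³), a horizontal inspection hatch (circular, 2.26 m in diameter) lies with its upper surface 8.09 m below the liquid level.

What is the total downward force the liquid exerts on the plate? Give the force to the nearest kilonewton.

F ≈ 277 kN

γ = 0.869 × 9.81 = 8.52489 kN/m³.
The plate is horizontal, so pressure is uniform at p = γ·h = 8.52489 × 8.09 = 68.9664 kN/m².
A = π(1.13)² = 4.0115 m².
F = p·A = 68.9664 × 4.0115 = 276.659 kN.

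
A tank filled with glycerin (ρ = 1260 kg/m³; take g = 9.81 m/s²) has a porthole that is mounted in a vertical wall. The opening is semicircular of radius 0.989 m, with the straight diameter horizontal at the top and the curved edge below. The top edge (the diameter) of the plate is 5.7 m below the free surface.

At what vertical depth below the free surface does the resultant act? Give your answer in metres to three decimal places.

γ = ρg = 1260 × 9.81 / 1000 = 12.3606 kN/m³.
The centroid of a semicircle lies 4r/(3π) = 0.419745 m from the diameter, here below the top edge, so the centroid depth is h_c = 5.7 + 0.419745 = 6.11974 m.
A = πr²/2 = π × 0.989²/2 = 1.53643 m².
Resultant F = γ·h_c·A = 12.3606 × 6.11974 × 1.53643 = 116.221 kN.
I_c = (π/8 − 8/(9π))·r⁴ = 0.109757 × 0.989⁴ = 0.105007 m⁴.
Centre of pressure: y_p = y_c + I_c/(y_c·A) = 6.11974 + 0.105007/(6.11974 × 1.53643) = 6.11974 + 0.0111679 = 6.13091 m along the plane.

h_p = 6.131 m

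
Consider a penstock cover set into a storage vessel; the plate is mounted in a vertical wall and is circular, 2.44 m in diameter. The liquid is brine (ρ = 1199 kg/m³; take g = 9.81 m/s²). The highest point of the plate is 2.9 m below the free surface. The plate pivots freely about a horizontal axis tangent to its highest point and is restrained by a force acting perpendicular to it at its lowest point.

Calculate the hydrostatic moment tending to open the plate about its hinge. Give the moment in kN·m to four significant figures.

γ = ρg = 1199 × 9.81 / 1000 = 11.76219 kN/m³.
The centroid is at the centre, 1.22 m below the top of the plate, so the centroid depth is h_c = 2.9 + 1.22 = 4.12 m.
A = π(1.22)² = 4.67595 m².
Resultant F = γ·h_c·A = 11.76219 × 4.12 × 4.67595 = 226.598 kN.
I_c = πr⁴/4 = π × 1.22⁴/4 = 1.73992 m⁴.
Centre of pressure: y_p = y_c + I_c/(y_c·A) = 4.12 + 1.73992/(4.12 × 4.67595) = 4.12 + 0.0903155 = 4.21032 m along the plane.
The resultant acts 1.22 + 0.0903155 = 1.31032 m (along the plate) below the hinge at the top edge, so the moment about the hinge is M = F × 1.31032 = 226.598 × 1.31032 = 296.916 kN·m.

M ≈ 296.9 kN·m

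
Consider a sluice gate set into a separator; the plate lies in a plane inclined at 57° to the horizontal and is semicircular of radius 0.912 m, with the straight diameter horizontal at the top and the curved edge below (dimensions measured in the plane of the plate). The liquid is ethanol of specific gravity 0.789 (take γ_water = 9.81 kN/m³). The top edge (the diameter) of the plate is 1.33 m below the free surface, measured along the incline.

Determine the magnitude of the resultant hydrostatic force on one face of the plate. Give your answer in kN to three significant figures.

F ≈ 14.6 kN

γ = 0.789 × 9.81 = 7.74009 kN/m³.
Let θ = 57° be the plate's angle to the horizontal; measure y along the incline from where the plane meets the free surface. Vertical depth h = y·sinθ with sinθ = 0.838671.
The centroid of a semicircle lies 4r/(3π) = 0.387065 m from the diameter, here below the top edge, so y_c = 1.33 + 0.387065 = 1.71707 m and h_c = 1.71707 × 0.838671 = 1.44006 m.
A = πr²/2 = π × 0.912²/2 = 1.3065 m².
Resultant F = γ·h_c·A = 7.74009 × 1.44006 × 1.3065 = 14.5625 kN.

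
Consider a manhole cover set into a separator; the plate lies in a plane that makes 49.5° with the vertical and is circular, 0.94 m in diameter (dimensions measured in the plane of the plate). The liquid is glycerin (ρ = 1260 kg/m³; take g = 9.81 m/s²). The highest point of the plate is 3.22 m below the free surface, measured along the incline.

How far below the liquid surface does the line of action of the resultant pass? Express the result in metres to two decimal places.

h_p = 2.41 m

γ = ρg = 1260 × 9.81 / 1000 = 12.3606 kN/m³.
The plate makes 49.5° with the vertical, i.e. θ = 90° − 49.5° = 40.5° to the horizontal. Measuring y along the incline from the free-surface line, vertical depth h = y·sinθ with sinθ = 0.649448.
The centroid is at the centre, 0.47 m below the top of the plate, so y_c = 3.22 + 0.47 = 3.69 m and h_c = 3.69 × 0.649448 = 2.39646 m.
A = π(0.47)² = 0.693978 m².
Resultant F = γ·h_c·A = 12.3606 × 2.39646 × 0.693978 = 20.5568 kN.
I_c = πr⁴/4 = π × 0.47⁴/4 = 0.0383249 m⁴.
Centre of pressure: y_p = y_c + I_c/(y_c·A) = 3.69 + 0.0383249/(3.69 × 0.693978) = 3.69 + 0.0149661 = 3.70497 m along the plane.
Vertically, h_p = y_p·sinθ = 3.70497 × 0.649448 = 2.40619 m.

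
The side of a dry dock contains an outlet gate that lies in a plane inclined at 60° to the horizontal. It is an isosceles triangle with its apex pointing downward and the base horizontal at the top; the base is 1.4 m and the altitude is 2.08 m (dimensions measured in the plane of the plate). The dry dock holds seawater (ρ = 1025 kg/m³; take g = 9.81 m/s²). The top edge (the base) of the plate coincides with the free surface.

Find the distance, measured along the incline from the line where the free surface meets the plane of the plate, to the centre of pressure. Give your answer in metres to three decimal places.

y_p = 1.040 m

γ = ρg = 1025 × 9.81 / 1000 = 10.05525 kN/m³.
Let θ = 60° be the plate's angle to the horizontal; measure y along the incline from where the plane meets the free surface. Vertical depth h = y·sinθ with sinθ = 0.866025.
With the apex down, the centroid sits h/3 = 2.08/3 = 0.693333 m below the base (the top edge), so y_c = 0.693333 m and h_c = 0.693333 × 0.866025 = 0.600444 m.
A = ½ × 1.4 × 2.08 = 1.456 m².
Resultant F = γ·h_c·A = 10.05525 × 0.600444 × 1.456 = 8.79077 kN.
I_c = b·h³/36 = 1.4 × 2.08³/36 = 0.349958 m⁴.
Centre of pressure: y_p = y_c + I_c/(y_c·A) = 0.693333 + 0.349958/(0.693333 × 1.456) = 0.693333 + 0.346667 = 1.04 m along the plane.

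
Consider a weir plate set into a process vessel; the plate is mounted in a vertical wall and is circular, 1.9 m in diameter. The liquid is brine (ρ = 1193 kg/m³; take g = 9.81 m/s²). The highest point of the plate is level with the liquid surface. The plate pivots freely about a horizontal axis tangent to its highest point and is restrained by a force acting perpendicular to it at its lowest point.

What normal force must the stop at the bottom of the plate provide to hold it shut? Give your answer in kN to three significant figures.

P ≈ 19.7 kN

γ = ρg = 1193 × 9.81 / 1000 = 11.70333 kN/m³.
The centroid is at the centre, 0.95 m below the top of the plate, so the centroid depth is h_c = 0.95 m.
A = π(0.95)² = 2.83529 m².
Resultant F = γ·h_c·A = 11.70333 × 0.95 × 2.83529 = 31.5232 kN.
I_c = πr⁴/4 = π × 0.95⁴/4 = 0.639712 m⁴.
Centre of pressure: y_p = y_c + I_c/(y_c·A) = 0.95 + 0.639712/(0.95 × 2.83529) = 0.95 + 0.2375 = 1.1875 m along the plane.
The resultant acts 0.95 + 0.2375 = 1.1875 m (along the plate) below the hinge at the top edge, so the moment about the hinge is M = F × 1.1875 = 31.5232 × 1.1875 = 37.4338 kN·m.
A normal force at the bottom, 1.9 m from the hinge, must supply this moment: P = 37.4338/1.9 = 19.702 kN.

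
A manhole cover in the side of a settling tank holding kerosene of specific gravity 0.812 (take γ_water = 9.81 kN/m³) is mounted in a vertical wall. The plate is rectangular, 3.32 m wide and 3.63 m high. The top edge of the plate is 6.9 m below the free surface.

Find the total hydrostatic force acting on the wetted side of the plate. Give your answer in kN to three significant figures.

F ≈ 837 kN

γ = 0.812 × 9.81 = 7.96572 kN/m³.
The centroid lies 3.63/2 = 1.815 m below the top edge, so the centroid depth is h_c = 6.9 + 1.815 = 8.715 m.
A = 3.32 × 3.63 = 12.0516 m².
Resultant F = γ·h_c·A = 7.96572 × 8.715 × 12.0516 = 836.637 kN.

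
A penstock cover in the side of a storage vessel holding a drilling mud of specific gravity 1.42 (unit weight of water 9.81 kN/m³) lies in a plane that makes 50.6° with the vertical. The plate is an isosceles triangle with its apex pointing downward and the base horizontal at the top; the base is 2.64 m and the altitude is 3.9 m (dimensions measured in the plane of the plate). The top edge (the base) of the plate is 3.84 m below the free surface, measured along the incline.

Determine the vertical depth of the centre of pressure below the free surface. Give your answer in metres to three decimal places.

γ = 1.42 × 9.81 = 13.9302 kN/m³.
The plate makes 50.6° with the vertical, i.e. θ = 90° − 50.6° = 39.4° to the horizontal. Measuring y along the incline from the free-surface line, vertical depth h = y·sinθ with sinθ = 0.634731.
With the apex down, the centroid sits h/3 = 3.9/3 = 1.3 m below the base (the top edge), so y_c = 3.84 + 1.3 = 5.14 m and h_c = 5.14 × 0.634731 = 3.26252 m.
A = ½ × 2.64 × 3.9 = 5.148 m².
Resultant F = γ·h_c·A = 13.9302 × 3.26252 × 5.148 = 233.964 kN.
I_c = b·h³/36 = 2.64 × 3.9³/36 = 4.35006 m⁴.
Centre of pressure: y_p = y_c + I_c/(y_c·A) = 5.14 + 4.35006/(5.14 × 5.148) = 5.14 + 0.164397 = 5.3044 m along the plane.
Vertically, h_p = y_p·sinθ = 5.3044 × 0.634731 = 3.36687 m.

h_p = 3.367 m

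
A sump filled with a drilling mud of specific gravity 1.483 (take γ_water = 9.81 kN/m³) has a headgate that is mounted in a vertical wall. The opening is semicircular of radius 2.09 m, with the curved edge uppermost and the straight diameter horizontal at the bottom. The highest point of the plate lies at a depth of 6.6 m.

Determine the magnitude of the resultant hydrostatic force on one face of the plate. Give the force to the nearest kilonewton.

F ≈ 779 kN

γ = 1.483 × 9.81 = 14.54823 kN/m³.
The centroid lies 4r/(3π) = 0.887024 m above the diameter, so r − 4r/(3π) = 2.09 − 0.887024 = 1.20298 m below the topmost point, so the centroid depth is h_c = 6.6 + 1.20298 = 7.80298 m.
A = πr²/2 = π × 2.09²/2 = 6.8614 m².
Resultant F = γ·h_c·A = 14.54823 × 7.80298 × 6.8614 = 778.903 kN.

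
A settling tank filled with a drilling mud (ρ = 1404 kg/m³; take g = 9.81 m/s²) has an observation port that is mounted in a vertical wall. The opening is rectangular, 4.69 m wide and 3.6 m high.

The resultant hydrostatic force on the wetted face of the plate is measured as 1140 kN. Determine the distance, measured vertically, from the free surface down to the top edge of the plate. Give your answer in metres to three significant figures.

γ = ρg = 1404 × 9.81 / 1000 = 13.77324 kN/m³.
A = 4.69 × 3.6 = 16.884 m².
From F = γ·h_c·A, the centroid depth is h_c = 1140/(13.77324 × 16.884) = 4.90223 m.
The centroid lies 3.6/2 = 1.8 m below the top edge, so the top edge sits at h_top = 4.90223 − 1.8 = 3.10223 m below the surface.

d_top ≈ 3.10 m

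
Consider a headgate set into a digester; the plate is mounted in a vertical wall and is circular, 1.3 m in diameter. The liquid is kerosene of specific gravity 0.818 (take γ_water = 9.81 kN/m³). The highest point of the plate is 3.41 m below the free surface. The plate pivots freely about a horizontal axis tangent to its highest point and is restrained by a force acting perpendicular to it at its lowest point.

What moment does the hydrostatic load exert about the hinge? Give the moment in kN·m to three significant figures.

M ≈ 29.2 kN·m

γ = 0.818 × 9.81 = 8.02458 kN/m³.
The centroid is at the centre, 0.65 m below the top of the plate, so the centroid depth is h_c = 3.41 + 0.65 = 4.06 m.
A = π(0.65)² = 1.32732 m².
Resultant F = γ·h_c·A = 8.02458 × 4.06 × 1.32732 = 43.2438 kN.
I_c = πr⁴/4 = π × 0.65⁴/4 = 0.140198 m⁴.
Centre of pressure: y_p = y_c + I_c/(y_c·A) = 4.06 + 0.140198/(4.06 × 1.32732) = 4.06 + 0.026016 = 4.08602 m along the plane.
The resultant acts 0.65 + 0.026016 = 0.676016 m (along the plate) below the hinge at the top edge, so the moment about the hinge is M = F × 0.676016 = 43.2438 × 0.676016 = 29.2335 kN·m.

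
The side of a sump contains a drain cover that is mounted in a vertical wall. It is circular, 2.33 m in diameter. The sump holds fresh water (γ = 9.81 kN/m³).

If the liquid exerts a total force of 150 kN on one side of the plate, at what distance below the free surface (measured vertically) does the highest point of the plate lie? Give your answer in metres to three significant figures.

γ = 9.81 kN/m³.
A = π(1.165)² = 4.26385 m².
From F = γ·h_c·A, the centroid depth is h_c = 150/(9.81 × 4.26385) = 3.58608 m.
The centroid is at the centre, 1.165 m below the top of the plate, so the highest point sits at h_top = 3.58608 − 1.165 = 2.42108 m below the surface.

d_top ≈ 2.42 m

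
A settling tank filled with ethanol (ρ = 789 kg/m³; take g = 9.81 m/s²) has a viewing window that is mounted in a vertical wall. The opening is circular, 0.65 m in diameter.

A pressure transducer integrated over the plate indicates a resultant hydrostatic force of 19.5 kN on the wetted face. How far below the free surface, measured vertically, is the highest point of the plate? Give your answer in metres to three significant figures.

d_top ≈ 7.27 m

γ = ρg = 789 × 9.81 / 1000 = 7.74009 kN/m³.
A = π(0.325)² = 0.331831 m².
From F = γ·h_c·A, the centroid depth is h_c = 19.5/(7.74009 × 0.331831) = 7.59227 m.
The centroid is at the centre, 0.325 m below the top of the plate, so the highest point sits at h_top = 7.59227 − 0.325 = 7.26727 m below the surface.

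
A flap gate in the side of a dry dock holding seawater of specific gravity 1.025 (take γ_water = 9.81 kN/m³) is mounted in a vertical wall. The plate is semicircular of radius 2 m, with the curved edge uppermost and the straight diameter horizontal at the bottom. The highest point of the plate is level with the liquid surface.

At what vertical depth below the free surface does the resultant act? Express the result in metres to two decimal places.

h_p = 1.39 m

γ = 1.025 × 9.81 = 10.05525 kN/m³.
The centroid lies 4r/(3π) = 0.848826 m above the diameter, so r − 4r/(3π) = 2 − 0.848826 = 1.15117 m below the topmost point, so the centroid depth is h_c = 1.15117 m.
A = πr²/2 = π × 2²/2 = 6.28319 m².
Resultant F = γ·h_c·A = 10.05525 × 1.15117 × 6.28319 = 72.7298 kN.
I_c = (π/8 − 8/(9π))·r⁴ = 0.109757 × 2⁴ = 1.75611 m⁴.
Centre of pressure: y_p = y_c + I_c/(y_c·A) = 1.15117 + 1.75611/(1.15117 × 6.28319) = 1.15117 + 0.242791 = 1.39396 m along the plane.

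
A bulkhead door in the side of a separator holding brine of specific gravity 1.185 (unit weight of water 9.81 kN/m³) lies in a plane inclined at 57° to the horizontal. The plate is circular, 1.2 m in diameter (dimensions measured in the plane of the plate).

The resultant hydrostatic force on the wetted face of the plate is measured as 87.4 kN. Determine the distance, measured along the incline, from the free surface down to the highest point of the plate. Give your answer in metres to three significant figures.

y_top ≈ 7.33 m

γ = 1.185 × 9.81 = 11.62485 kN/m³.
A = π(0.6)² = 1.13097 m².
From F = γ·h_c·A, the centroid depth is h_c = 87.4/(11.62485 × 1.13097) = 6.64772 m.
Let θ = 57° be the plate's angle to the horizontal; measure y along the incline from where the plane meets the free surface. Vertical depth h = y·sinθ with sinθ = 0.838671.
Along the incline, y_c = h_c/sinθ = 6.64772/0.838671 = 7.92649 m.
The centroid is at the centre, 0.6 m below the top of the plate, so the highest point sits at y_top = 7.92649 − 0.6 = 7.32649 m along the incline.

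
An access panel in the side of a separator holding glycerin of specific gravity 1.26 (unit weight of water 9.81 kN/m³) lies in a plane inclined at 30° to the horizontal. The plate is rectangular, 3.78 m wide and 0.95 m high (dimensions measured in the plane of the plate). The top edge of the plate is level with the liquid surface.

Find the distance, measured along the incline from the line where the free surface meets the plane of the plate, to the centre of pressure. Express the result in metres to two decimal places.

γ = 1.26 × 9.81 = 12.3606 kN/m³.
Let θ = 30° be the plate's angle to the horizontal; measure y along the incline from where the plane meets the free surface. Vertical depth h = y·sinθ with sinθ = 0.500000.
The centroid lies 0.95/2 = 0.475 m below the top edge, so y_c = 0.475 m and h_c = 0.475 × 0.500000 = 0.2375 m.
A = 3.78 × 0.95 = 3.591 m².
Resultant F = γ·h_c·A = 12.3606 × 0.2375 × 3.591 = 10.5419 kN.
I_c = b·h³/12 = 3.78 × 0.95³/12 = 0.270073 m⁴.
Centre of pressure: y_p = y_c + I_c/(y_c·A) = 0.475 + 0.270073/(0.475 × 3.591) = 0.475 + 0.158333 = 0.633333 m along the plane.

y_p = 0.63 m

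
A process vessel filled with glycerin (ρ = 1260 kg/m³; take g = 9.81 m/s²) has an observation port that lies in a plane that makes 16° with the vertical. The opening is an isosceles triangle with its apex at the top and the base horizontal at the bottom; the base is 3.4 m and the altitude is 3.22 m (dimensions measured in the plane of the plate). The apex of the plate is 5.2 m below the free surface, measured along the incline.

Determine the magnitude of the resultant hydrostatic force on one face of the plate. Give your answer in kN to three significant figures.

γ = ρg = 1260 × 9.81 / 1000 = 12.3606 kN/m³.
The plate makes 16° with the vertical, i.e. θ = 90° − 16° = 74° to the horizontal. Measuring y along the incline from the free-surface line, vertical depth h = y·sinθ with sinθ = 0.961262.
With the apex up, the centroid sits 2h/3 = 2 × 3.22/3 = 2.14667 m below the apex, so y_c = 5.2 + 2.14667 = 7.34667 m and h_c = 7.34667 × 0.961262 = 7.06207 m.
A = ½ × 3.4 × 3.22 = 5.474 m².
Resultant F = γ·h_c·A = 12.3606 × 7.06207 × 5.474 = 477.833 kN.

F ≈ 478 kN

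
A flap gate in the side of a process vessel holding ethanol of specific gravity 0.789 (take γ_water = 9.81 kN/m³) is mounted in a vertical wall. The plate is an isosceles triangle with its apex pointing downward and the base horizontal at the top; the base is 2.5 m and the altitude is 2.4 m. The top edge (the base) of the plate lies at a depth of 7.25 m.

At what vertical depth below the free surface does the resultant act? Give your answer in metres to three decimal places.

γ = 0.789 × 9.81 = 7.74009 kN/m³.
With the apex down, the centroid sits h/3 = 2.4/3 = 0.8 m below the base (the top edge), so the centroid depth is h_c = 7.25 + 0.8 = 8.05 m.
A = ½ × 2.5 × 2.4 = 3 m².
Resultant F = γ·h_c·A = 7.74009 × 8.05 × 3 = 186.923 kN.
I_c = b·h³/36 = 2.5 × 2.4³/36 = 0.96 m⁴.
Centre of pressure: y_p = y_c + I_c/(y_c·A) = 8.05 + 0.96/(8.05 × 3) = 8.05 + 0.0397516 = 8.08975 m along the plane.

h_p = 8.090 m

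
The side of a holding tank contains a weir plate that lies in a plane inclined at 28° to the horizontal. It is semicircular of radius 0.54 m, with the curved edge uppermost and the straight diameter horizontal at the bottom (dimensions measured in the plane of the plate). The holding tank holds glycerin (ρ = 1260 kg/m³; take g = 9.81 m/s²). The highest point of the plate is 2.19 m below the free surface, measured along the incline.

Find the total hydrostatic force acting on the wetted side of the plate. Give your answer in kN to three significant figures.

γ = ρg = 1260 × 9.81 / 1000 = 12.3606 kN/m³.
Let θ = 28° be the plate's angle to the horizontal; measure y along the incline from where the plane meets the free surface. Vertical depth h = y·sinθ with sinθ = 0.469472.
The centroid lies 4r/(3π) = 0.229183 m above the diameter, so r − 4r/(3π) = 0.54 − 0.229183 = 0.310817 m below the topmost point, so y_c = 2.19 + 0.310817 = 2.50082 m and h_c = 2.50082 × 0.469472 = 1.17406 m.
A = πr²/2 = π × 0.54²/2 = 0.458044 m².
Resultant F = γ·h_c·A = 12.3606 × 1.17406 × 0.458044 = 6.64717 kN.

F ≈ 6.65 kN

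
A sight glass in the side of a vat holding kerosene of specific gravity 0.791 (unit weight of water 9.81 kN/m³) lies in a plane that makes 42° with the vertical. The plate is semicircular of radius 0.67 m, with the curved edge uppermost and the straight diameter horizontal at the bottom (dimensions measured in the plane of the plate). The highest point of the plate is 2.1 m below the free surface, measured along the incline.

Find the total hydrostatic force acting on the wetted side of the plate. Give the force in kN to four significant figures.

F ≈ 10.11 kN

γ = 0.791 × 9.81 = 7.75971 kN/m³.
The plate makes 42° with the vertical, i.e. θ = 90° − 42° = 48° to the horizontal. Measuring y along the incline from the free-surface line, vertical depth h = y·sinθ with sinθ = 0.743145.
The centroid lies 4r/(3π) = 0.284357 m above the diameter, so r − 4r/(3π) = 0.67 − 0.284357 = 0.385643 m below the topmost point, so y_c = 2.1 + 0.385643 = 2.48564 m and h_c = 2.48564 × 0.743145 = 1.84719 m.
A = πr²/2 = π × 0.67²/2 = 0.70513 m².
Resultant F = γ·h_c·A = 7.75971 × 1.84719 × 0.70513 = 10.1071 kN.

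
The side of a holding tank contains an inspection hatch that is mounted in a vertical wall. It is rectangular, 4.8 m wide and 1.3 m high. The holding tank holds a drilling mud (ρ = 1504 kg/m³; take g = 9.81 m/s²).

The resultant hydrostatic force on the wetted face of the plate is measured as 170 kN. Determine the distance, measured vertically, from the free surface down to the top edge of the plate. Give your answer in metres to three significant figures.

γ = ρg = 1504 × 9.81 / 1000 = 14.75424 kN/m³.
A = 4.8 × 1.3 = 6.24 m².
From F = γ·h_c·A, the centroid depth is h_c = 170/(14.75424 × 6.24) = 1.84649 m.
The centroid lies 1.3/2 = 0.65 m below the top edge, so the top edge sits at h_top = 1.84649 − 0.65 = 1.19649 m below the surface.

d_top ≈ 1.20 m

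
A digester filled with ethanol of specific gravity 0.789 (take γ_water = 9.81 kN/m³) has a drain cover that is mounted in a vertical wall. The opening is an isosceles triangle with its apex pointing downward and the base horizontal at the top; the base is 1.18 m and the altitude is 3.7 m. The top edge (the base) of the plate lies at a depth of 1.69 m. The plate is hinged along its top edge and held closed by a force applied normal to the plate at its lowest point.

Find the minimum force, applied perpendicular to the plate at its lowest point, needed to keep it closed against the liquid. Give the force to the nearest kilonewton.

P ≈ 20 kN

γ = 0.789 × 9.81 = 7.74009 kN/m³.
With the apex down, the centroid sits h/3 = 3.7/3 = 1.23333 m below the base (the top edge), so the centroid depth is h_c = 1.69 + 1.23333 = 2.92333 m.
A = ½ × 1.18 × 3.7 = 2.183 m².
Resultant F = γ·h_c·A = 7.74009 × 2.92333 × 2.183 = 49.3944 kN.
I_c = b·h³/36 = 1.18 × 3.7³/36 = 1.66029 m⁴.
Centre of pressure: y_p = y_c + I_c/(y_c·A) = 2.92333 + 1.66029/(2.92333 × 2.183) = 2.92333 + 0.260167 = 3.1835 m along the plane.
The resultant acts 1.23333 + 0.260167 = 1.4935 m (along the plate) below the hinge at the top edge, so the moment about the hinge is M = F × 1.4935 = 49.3944 × 1.4935 = 73.7705 kN·m.
A normal force at the bottom, 3.7 m from the hinge, must supply this moment: P = 73.7705/3.7 = 19.938 kN.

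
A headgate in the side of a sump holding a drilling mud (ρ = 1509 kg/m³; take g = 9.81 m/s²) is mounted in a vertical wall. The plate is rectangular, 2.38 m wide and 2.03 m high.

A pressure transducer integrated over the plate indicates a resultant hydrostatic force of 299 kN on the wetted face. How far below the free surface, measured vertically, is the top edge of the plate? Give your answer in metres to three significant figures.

d_top ≈ 3.17 m

γ = ρg = 1509 × 9.81 / 1000 = 14.80329 kN/m³.
A = 2.38 × 2.03 = 4.8314 m².
From F = γ·h_c·A, the centroid depth is h_c = 299/(14.80329 × 4.8314) = 4.18061 m.
The centroid lies 2.03/2 = 1.015 m below the top edge, so the top edge sits at h_top = 4.18061 − 1.015 = 3.16561 m below the surface.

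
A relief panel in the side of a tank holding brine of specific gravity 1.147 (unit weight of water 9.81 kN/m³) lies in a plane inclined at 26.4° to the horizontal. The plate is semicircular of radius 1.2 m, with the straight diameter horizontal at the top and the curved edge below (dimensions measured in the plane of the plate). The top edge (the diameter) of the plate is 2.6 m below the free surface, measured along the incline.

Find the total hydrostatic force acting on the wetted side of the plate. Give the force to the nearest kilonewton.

F ≈ 35 kN

γ = 1.147 × 9.81 = 11.25207 kN/m³.
Let θ = 26.4° be the plate's angle to the horizontal; measure y along the incline from where the plane meets the free surface. Vertical depth h = y·sinθ with sinθ = 0.444635.
The centroid of a semicircle lies 4r/(3π) = 0.509296 m from the diameter, here below the top edge, so y_c = 2.6 + 0.509296 = 3.1093 m and h_c = 3.1093 × 0.444635 = 1.3825 m.
A = πr²/2 = π × 1.2²/2 = 2.26195 m².
Resultant F = γ·h_c·A = 11.25207 × 1.3825 × 2.26195 = 35.1869 kN.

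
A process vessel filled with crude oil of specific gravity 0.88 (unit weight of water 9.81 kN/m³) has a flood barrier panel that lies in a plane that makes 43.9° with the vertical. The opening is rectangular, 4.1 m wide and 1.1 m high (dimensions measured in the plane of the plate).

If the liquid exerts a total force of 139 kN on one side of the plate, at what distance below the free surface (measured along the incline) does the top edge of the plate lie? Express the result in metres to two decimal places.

γ = 0.88 × 9.81 = 8.6328 kN/m³.
A = 4.1 × 1.1 = 4.51 m².
From F = γ·h_c·A, the centroid depth is h_c = 139/(8.6328 × 4.51) = 3.57015 m.
The plate makes 43.9° with the vertical, i.e. θ = 90° − 43.9° = 46.1° to the horizontal. Measuring y along the incline from the free-surface line, vertical depth h = y·sinθ with sinθ = 0.720551.
Along the incline, y_c = h_c/sinθ = 3.57015/0.720551 = 4.95475 m.
The centroid lies 1.1/2 = 0.55 m below the top edge, so the top edge sits at y_top = 4.95475 − 0.55 = 4.40475 m along the incline.

y_top ≈ 4.40 m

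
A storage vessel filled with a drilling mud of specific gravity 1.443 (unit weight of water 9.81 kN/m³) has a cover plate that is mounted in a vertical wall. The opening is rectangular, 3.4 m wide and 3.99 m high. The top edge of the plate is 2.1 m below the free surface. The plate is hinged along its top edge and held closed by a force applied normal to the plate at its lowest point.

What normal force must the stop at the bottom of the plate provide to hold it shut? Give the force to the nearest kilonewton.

P ≈ 457 kN

γ = 1.443 × 9.81 = 14.15583 kN/m³.
The centroid lies 3.99/2 = 1.995 m below the top edge, so the centroid depth is h_c = 2.1 + 1.995 = 4.095 m.
A = 3.4 × 3.99 = 13.566 m².
Resultant F = γ·h_c·A = 14.15583 × 4.095 × 13.566 = 786.396 kN.
I_c = b·h³/12 = 3.4 × 3.99³/12 = 17.9977 m⁴.
Centre of pressure: y_p = y_c + I_c/(y_c·A) = 4.095 + 17.9977/(4.095 × 13.566) = 4.095 + 0.323975 = 4.41897 m along the plane.
The resultant acts 1.995 + 0.323975 = 2.31898 m (along the plate) below the hinge at the top edge, so the moment about the hinge is M = F × 2.31898 = 786.396 × 2.31898 = 1823.64 kN·m.
A normal force at the bottom, 3.99 m from the hinge, must supply this moment: P = 1823.64/3.99 = 457.053 kN.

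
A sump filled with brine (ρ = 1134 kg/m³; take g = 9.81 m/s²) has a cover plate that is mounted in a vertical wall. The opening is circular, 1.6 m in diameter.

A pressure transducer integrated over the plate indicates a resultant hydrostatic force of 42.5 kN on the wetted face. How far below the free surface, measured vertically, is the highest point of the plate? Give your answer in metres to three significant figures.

d_top ≈ 1.10 m

γ = ρg = 1134 × 9.81 / 1000 = 11.12454 kN/m³.
A = π(0.8)² = 2.01062 m².
From F = γ·h_c·A, the centroid depth is h_c = 42.5/(11.12454 × 2.01062) = 1.9001 m.
The centroid is at the centre, 0.8 m below the top of the plate, so the highest point sits at h_top = 1.9001 − 0.8 = 1.1001 m below the surface.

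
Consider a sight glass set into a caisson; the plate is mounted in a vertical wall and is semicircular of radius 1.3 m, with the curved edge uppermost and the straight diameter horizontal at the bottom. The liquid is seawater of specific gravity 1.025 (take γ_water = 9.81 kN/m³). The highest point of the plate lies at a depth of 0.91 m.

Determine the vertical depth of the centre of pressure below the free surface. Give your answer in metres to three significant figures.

γ = 1.025 × 9.81 = 10.05525 kN/m³.
The centroid lies 4r/(3π) = 0.551737 m above the diameter, so r − 4r/(3π) = 1.3 − 0.551737 = 0.748263 m below the topmost point, so the centroid depth is h_c = 0.91 + 0.748263 = 1.65826 m.
A = πr²/2 = π × 1.3²/2 = 2.65465 m².
Resultant F = γ·h_c·A = 10.05525 × 1.65826 × 2.65465 = 44.2642 kN.
I_c = (π/8 − 8/(9π))·r⁴ = 0.109757 × 1.3⁴ = 0.313477 m⁴.
Centre of pressure: y_p = y_c + I_c/(y_c·A) = 1.65826 + 0.313477/(1.65826 × 2.65465) = 1.65826 + 0.0712108 = 1.72947 m along the plane.

h_p = 1.73 m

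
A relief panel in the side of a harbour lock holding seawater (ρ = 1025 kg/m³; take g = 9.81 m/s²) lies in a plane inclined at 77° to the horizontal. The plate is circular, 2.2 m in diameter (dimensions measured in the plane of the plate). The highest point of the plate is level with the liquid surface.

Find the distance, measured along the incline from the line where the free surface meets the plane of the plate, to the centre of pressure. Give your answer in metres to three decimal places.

γ = ρg = 1025 × 9.81 / 1000 = 10.05525 kN/m³.
Let θ = 77° be the plate's angle to the horizontal; measure y along the incline from where the plane meets the free surface. Vertical depth h = y·sinθ with sinθ = 0.974370.
The centroid is at the centre, 1.1 m below the top of the plate, so y_c = 1.1 m and h_c = 1.1 × 0.974370 = 1.07181 m.
A = π(1.1)² = 3.80133 m².
Resultant F = γ·h_c·A = 10.05525 × 1.07181 × 3.80133 = 40.9681 kN.
I_c = πr⁴/4 = π × 1.1⁴/4 = 1.1499 m⁴.
Centre of pressure: y_p = y_c + I_c/(y_c·A) = 1.1 + 1.1499/(1.1 × 3.80133) = 1.1 + 0.274999 = 1.375 m along the plane.

y_p = 1.375 m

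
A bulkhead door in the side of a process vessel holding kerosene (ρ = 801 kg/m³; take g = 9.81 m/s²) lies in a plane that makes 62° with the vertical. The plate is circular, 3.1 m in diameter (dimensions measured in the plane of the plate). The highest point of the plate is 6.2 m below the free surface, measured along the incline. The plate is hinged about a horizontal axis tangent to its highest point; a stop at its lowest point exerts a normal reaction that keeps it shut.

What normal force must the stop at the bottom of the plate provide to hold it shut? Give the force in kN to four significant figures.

γ = ρg = 801 × 9.81 / 1000 = 7.85781 kN/m³.
The plate makes 62° with the vertical, i.e. θ = 90° − 62° = 28° to the horizontal. Measuring y along the incline from the free-surface line, vertical depth h = y·sinθ with sinθ = 0.469472.
The centroid is at the centre, 1.55 m below the top of the plate, so y_c = 6.2 + 1.55 = 7.75 m and h_c = 7.75 × 0.469472 = 3.63841 m.
A = π(1.55)² = 7.54768 m².
Resultant F = γ·h_c·A = 7.85781 × 3.63841 × 7.54768 = 215.788 kN.
I_c = πr⁴/4 = π × 1.55⁴/4 = 4.53332 m⁴.
Centre of pressure: y_p = y_c + I_c/(y_c·A) = 7.75 + 4.53332/(7.75 × 7.54768) = 7.75 + 0.0774999 = 7.8275 m along the plane.
The resultant acts 1.55 + 0.0774999 = 1.6275 m (along the plate) below the hinge at the top edge, so the moment about the hinge is M = F × 1.6275 = 215.788 × 1.6275 = 351.195 kN·m.
A normal force at the bottom, 3.1 m from the hinge, must supply this moment: P = 351.195/3.1 = 113.289 kN.

P ≈ 113.3 kN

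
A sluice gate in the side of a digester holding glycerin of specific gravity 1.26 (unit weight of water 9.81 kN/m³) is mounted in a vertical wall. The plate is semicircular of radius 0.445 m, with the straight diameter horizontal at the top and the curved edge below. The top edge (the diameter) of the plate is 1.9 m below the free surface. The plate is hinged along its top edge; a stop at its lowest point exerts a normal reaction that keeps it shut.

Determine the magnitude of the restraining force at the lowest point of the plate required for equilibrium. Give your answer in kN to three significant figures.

P ≈ 3.53 kN

γ = 1.26 × 9.81 = 12.3606 kN/m³.
The centroid of a semicircle lies 4r/(3π) = 0.188864 m from the diameter, here below the top edge, so the centroid depth is h_c = 1.9 + 0.188864 = 2.08886 m.
A = πr²/2 = π × 0.445²/2 = 0.311057 m².
Resultant F = γ·h_c·A = 12.3606 × 2.08886 × 0.311057 = 8.03136 kN.
I_c = (π/8 − 8/(9π))·r⁴ = 0.109757 × 0.445⁴ = 0.004304 m⁴.
Centre of pressure: y_p = y_c + I_c/(y_c·A) = 2.08886 + 0.004304/(2.08886 × 0.311057) = 2.08886 + 0.00662404 = 2.09548 m along the plane.
The resultant acts 0.188864 + 0.00662404 = 0.195488 m (along the plate) below the hinge at the top edge, so the moment about the hinge is M = F × 0.195488 = 8.03136 × 0.195488 = 1.57003 kN·m.
A normal force at the bottom, 0.445 m from the hinge, must supply this moment: P = 1.57003/0.445 = 3.52816 kN.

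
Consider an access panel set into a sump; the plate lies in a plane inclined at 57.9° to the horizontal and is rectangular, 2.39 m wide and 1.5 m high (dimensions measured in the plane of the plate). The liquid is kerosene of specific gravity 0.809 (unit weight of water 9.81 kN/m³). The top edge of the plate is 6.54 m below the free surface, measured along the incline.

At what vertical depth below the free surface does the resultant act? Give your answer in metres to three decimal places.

γ = 0.809 × 9.81 = 7.93629 kN/m³.
Let θ = 57.9° be the plate's angle to the horizontal; measure y along the incline from where the plane meets the free surface. Vertical depth h = y·sinθ with sinθ = 0.847122.
The centroid lies 1.5/2 = 0.75 m below the top edge, so y_c = 6.54 + 0.75 = 7.29 m and h_c = 7.29 × 0.847122 = 6.17552 m.
A = 2.39 × 1.5 = 3.585 m².
Resultant F = γ·h_c·A = 7.93629 × 6.17552 × 3.585 = 175.703 kN.
I_c = b·h³/12 = 2.39 × 1.5³/12 = 0.672188 m⁴.
Centre of pressure: y_p = y_c + I_c/(y_c·A) = 7.29 + 0.672188/(7.29 × 3.585) = 7.29 + 0.0257202 = 7.31572 m along the plane.
Vertically, h_p = y_p·sinθ = 7.31572 × 0.847122 = 6.19731 m.

h_p = 6.197 m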